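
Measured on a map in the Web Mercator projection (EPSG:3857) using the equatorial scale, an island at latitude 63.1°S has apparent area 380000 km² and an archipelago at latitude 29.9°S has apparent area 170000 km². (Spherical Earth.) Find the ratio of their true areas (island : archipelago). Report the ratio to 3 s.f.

0.609

On Mercator the areal scale is sec²φ, so true area = apparent × cos²φ.
True area of island: 380000 × cos²(63.1°) = 380000 × 0.2047 = 77780 km².
True area of archipelago: 170000 × cos²(29.9°) = 170000 × 0.7515 = 127800 km².
Ratio = 77780 / 127800 ≈ 0.609.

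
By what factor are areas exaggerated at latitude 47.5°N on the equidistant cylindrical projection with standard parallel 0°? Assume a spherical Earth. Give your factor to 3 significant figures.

Plate carrée maps x = Rλ, y = Rφ. The meridian scale is h = 1 and the parallel scale is k = 1/cos φ = sec φ.
Areal scale = h·k = 1 × sec φ; at 47.5°, h = 1.000, k = 1.480, so h·k = 1.480.

1.48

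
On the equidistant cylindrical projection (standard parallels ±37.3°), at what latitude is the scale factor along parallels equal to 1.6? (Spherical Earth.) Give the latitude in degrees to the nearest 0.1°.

60.2°

In the equirectangular projection with standard parallel φ₀ = 37.3° (x = Rλ cos φ₀, y = Rφ), meridians are true-scale (h = 1) and the parallel scale is k = cos φ₀ / cos φ.
k = cos φ₀ / cos φ = 1.6  ⇒  cos φ = cos 37.3° / 1.6 = 0.4972.
φ = arccos(0.4972) ≈ 60.2°.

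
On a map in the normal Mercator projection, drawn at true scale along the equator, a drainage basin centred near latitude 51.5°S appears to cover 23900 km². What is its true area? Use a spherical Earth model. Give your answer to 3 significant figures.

Mercator is conformal, so the point scale is isotropic: h = k = sec φ = 1/cos φ.
Areal scale = k² = sec²φ = 1/cos²(51.5°) = 1/0.6225² = 2.580.
True area = apparent / (areal scale) = 23900 / 2.580 ≈ 9260 km².

9260 km²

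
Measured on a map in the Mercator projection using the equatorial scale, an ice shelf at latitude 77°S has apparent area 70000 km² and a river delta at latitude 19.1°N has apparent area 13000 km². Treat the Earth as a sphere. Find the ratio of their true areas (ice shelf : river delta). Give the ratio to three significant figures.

Since Mercator area scale is 1/cos²φ, the true area equals the apparent area multiplied by cos²φ.
True area of ice shelf: 70000 × cos²(77°) = 70000 × 0.05060 = 3542 km².
True area of river delta: 13000 × cos²(19.1°) = 13000 × 0.8929 = 11610 km².
Ratio = 3542 / 11610 ≈ 0.305.

0.305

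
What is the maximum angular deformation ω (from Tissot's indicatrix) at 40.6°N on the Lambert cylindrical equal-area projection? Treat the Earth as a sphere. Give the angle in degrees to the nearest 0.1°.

The Lambert cylindrical equal-area projection is the cylindrical equal-area projection with its standard parallel at the equator (φ₀ = 0). For cylindrical equal-area with standard parallel φ₀, h = cos φ / cos φ₀ and k = cos φ₀ / cos φ, so h·k = 1.
At 40.6°: h = 0.7593, k = 1.317; principal scales a = 1.317, b = 0.7593.
sin(ω/2) = (a − b)/(a + b) = 0.5578/2.076 = 0.2686, so ω = 2 arcsin(0.2686) ≈ 31.2°.

31.2°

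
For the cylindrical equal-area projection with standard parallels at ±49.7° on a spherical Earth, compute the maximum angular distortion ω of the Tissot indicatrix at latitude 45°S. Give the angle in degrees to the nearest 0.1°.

A cylindrical equal-area projection with standard parallel φ₀ has meridian scale h = cos φ / cos φ₀ and parallel scale k = cos φ₀ / cos φ (so areas are preserved, h·k = 1).
At 45°: h = 1.093, k = 0.9147; principal scales a = 1.093, b = 0.9147.
sin(ω/2) = (a − b)/(a + b) = 0.1786/2.008 = 0.08892, so ω = 2 arcsin(0.08892) ≈ 10.2°.

10.2°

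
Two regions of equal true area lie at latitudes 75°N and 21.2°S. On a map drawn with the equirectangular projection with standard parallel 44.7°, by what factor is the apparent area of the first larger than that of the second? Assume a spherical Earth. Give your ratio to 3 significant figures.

3.60

With standard parallel φ₀ = 44.7°, the equirectangular projection gives x = Rλ cos φ₀, y = Rφ, so h = 1 and k = cos 44.7° / cos φ.
Areal scale at 75°: h·k = 1.000 × 2.746 = 2.746.
Areal scale at 21.2°: h·k = 1.000 × 0.7624 = 0.7624.
Ratio = 2.746/0.7624 ≈ 3.60.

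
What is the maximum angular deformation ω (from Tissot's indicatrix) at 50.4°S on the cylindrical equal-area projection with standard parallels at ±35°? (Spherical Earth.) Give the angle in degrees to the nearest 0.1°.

28.4°

For cylindrical equal-area with standard parallel φ₀, h = cos φ / cos φ₀ and k = cos φ₀ / cos φ, so h·k = 1.
At 50.4°: h = 0.7782, k = 1.285; principal scales a = 1.285, b = 0.7782.
sin(ω/2) = (a − b)/(a + b) = 0.5069/2.063 = 0.2457, so ω = 2 arcsin(0.2457) ≈ 28.4°.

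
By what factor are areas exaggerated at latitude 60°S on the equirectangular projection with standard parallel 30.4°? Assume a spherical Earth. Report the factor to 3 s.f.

1.73

With standard parallel φ₀ = 30.4°, the equirectangular projection gives x = Rλ cos φ₀, y = Rφ, so h = 1 and k = cos 30.4° / cos φ.
Areal scale = h·k = 1 × cos φ₀ / cos φ; at 60°, h = 1.000, k = 1.725, so h·k = 1.725.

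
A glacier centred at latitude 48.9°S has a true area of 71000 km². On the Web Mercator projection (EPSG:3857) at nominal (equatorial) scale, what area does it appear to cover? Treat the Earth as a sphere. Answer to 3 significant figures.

164000 km²

For Mercator, h = k = sec φ (a conformal cylindrical projection has a single point scale, 1/cos φ).
Areal scale = k² = sec²φ = 1/cos²(48.9°) = 1/0.6574² = 2.314.
Apparent area = 71000 × 2.314 ≈ 164000 km².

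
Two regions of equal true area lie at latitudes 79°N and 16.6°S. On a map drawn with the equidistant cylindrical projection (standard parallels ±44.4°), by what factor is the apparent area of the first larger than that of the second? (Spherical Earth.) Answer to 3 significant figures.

5.02

In the equirectangular projection with standard parallel φ₀ = 44.4° (x = Rλ cos φ₀, y = Rφ), meridians are true-scale (h = 1) and the parallel scale is k = cos φ₀ / cos φ.
Areal scale at 79°: h·k = 1.000 × 3.744 = 3.744.
Areal scale at 16.6°: h·k = 1.000 × 0.7455 = 0.7455.
Ratio = 3.744/0.7455 ≈ 5.02.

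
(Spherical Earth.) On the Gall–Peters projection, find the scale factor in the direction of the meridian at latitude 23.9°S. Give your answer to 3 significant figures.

The Gall–Peters projection is cylindrical equal-area with φ₀ = 45°. Cylindrical equal-area (φ₀ = 45°): h = cos φ / cos 45° along meridians, k = cos 45° / cos φ along parallels; h·k = 1.
h = cos 23.9° / cos 45° = 0.9143/0.7071 = 1.293.

1.29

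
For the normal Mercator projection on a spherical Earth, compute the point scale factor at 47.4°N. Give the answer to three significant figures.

For Mercator, h = k = sec φ (a conformal cylindrical projection has a single point scale, 1/cos φ).
k = 1/cos 47.4° = 1/0.6769 = 1.477.

1.48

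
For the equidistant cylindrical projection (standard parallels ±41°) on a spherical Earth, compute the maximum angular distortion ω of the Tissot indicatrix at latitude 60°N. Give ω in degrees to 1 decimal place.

23.4°

With standard parallel φ₀ = 41°, the equirectangular projection gives x = Rλ cos φ₀, y = Rφ, so h = 1 and k = cos 41° / cos φ.
At 60°: h = 1.000, k = 1.509; principal scales a = 1.509, b = 1.000.
sin(ω/2) = (a − b)/(a + b) = 0.5094/2.509 = 0.2030, so ω = 2 arcsin(0.2030) ≈ 23.4°.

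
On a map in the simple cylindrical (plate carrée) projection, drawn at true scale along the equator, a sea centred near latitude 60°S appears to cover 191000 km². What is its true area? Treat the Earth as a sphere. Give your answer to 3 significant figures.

95500 km²

In the plate carrée (x = Rλ, y = Rφ), meridians are true-scale (h = 1) and parallels are stretched by k = sec φ.
Areal scale = h·k = 1 × sec φ; at 60°, h = 1.000, k = 2.000, so h·k = 2.000.
True area = apparent / (areal scale) = 191000 / 2.000 ≈ 95500 km².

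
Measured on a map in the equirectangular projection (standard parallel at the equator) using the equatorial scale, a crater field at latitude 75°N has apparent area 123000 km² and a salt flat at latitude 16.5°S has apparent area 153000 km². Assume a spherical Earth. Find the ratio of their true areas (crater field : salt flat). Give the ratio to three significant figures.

0.217

Plate carrée has h = 1 and k = sec φ, giving areal scale sec φ; true area = (apparent area) · cos φ.
True area of crater field: 123000 × cos(75°) = 123000 × 0.2588 = 31830 km².
True area of salt flat: 153000 × cos(16.5°) = 153000 × 0.9588 = 146700 km².
Ratio = 31830 / 146700 ≈ 0.217.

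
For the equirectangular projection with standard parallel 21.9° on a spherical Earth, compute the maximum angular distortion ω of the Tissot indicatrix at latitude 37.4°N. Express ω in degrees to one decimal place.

The equidistant cylindrical projection with φ₀ = 21.9° has h = 1 (meridians true) and k = cos φ₀ / cos φ along parallels.
At 37.4°: h = 1.000, k = 1.168; principal scales a = 1.168, b = 1.000.
sin(ω/2) = (a − b)/(a + b) = 0.1679/2.168 = 0.07747, so ω = 2 arcsin(0.07747) ≈ 8.9°.

8.9°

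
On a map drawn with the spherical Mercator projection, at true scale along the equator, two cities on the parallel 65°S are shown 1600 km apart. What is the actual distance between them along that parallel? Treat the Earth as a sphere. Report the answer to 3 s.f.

676 km

For Mercator, h = k = sec φ (a conformal cylindrical projection has a single point scale, 1/cos φ).
Along the parallel at 65°, map distances are exaggerated by k = sec 65° = 2.366.
True distance = 1600 / 2.366 = 1600 × cos 65° ≈ 676 km.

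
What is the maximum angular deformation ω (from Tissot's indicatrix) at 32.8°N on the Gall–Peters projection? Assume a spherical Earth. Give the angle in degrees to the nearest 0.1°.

19.7°

Gall–Peters is a cylindrical equal-area projection with standard parallels at ±45°. Cylindrical equal-area (φ₀ = 45°): h = cos φ / cos 45° along meridians, k = cos 45° / cos φ along parallels; h·k = 1.
At 32.8°: h = 1.189, k = 0.8412; principal scales a = 1.189, b = 0.8412.
sin(ω/2) = (a − b)/(a + b) = 0.3475/2.030 = 0.1712, so ω = 2 arcsin(0.1712) ≈ 19.7°.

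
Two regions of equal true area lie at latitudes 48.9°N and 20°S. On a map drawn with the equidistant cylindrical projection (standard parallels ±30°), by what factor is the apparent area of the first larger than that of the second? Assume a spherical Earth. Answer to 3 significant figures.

1.43

The equidistant cylindrical projection with φ₀ = 30° has h = 1 (meridians true) and k = cos φ₀ / cos φ along parallels.
Areal scale at 48.9°: h·k = 1.000 × 1.317 = 1.317.
Areal scale at 20°: h·k = 1.000 × 0.9216 = 0.9216.
Ratio = 1.317/0.9216 ≈ 1.43.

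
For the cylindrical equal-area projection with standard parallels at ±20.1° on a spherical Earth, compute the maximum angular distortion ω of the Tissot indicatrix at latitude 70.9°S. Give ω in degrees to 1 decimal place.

103.2°

Cylindrical equal-area (φ₀ = 20.1°): h = cos φ / cos 20.1° along meridians, k = cos 20.1° / cos φ along parallels; h·k = 1.
At 70.9°: h = 0.3484, k = 2.870; principal scales a = 2.870, b = 0.3484.
sin(ω/2) = (a − b)/(a + b) = 2.521/3.218 = 0.7835, so ω = 2 arcsin(0.7835) ≈ 103.2°.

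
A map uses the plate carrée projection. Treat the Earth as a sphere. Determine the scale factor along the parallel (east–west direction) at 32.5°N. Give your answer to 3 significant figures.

In the plate carrée (x = Rλ, y = Rφ), meridians are true-scale (h = 1) and parallels are stretched by k = sec φ.
k = 1/cos 32.5° = 1/0.8434 = 1.186.

1.19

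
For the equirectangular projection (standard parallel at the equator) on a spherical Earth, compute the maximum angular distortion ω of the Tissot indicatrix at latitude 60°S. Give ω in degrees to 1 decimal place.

For the equirectangular projection with φ₀ = 0 (plate carrée), h = 1 along meridians and k = sec φ along parallels.
At 60°: h = 1.000, k = 2.000; principal scales a = 2.000, b = 1.000.
sin(ω/2) = (a − b)/(a + b) = 1.0000/3.000 = 0.3333, so ω = 2 arcsin(0.3333) ≈ 38.9°.

38.9°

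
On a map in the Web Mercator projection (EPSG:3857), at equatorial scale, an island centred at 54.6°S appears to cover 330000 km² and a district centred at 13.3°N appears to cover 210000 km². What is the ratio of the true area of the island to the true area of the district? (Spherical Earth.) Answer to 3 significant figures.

0.557

Since Mercator area scale is 1/cos²φ, the true area equals the apparent area multiplied by cos²φ.
True area of island: 330000 × cos²(54.6°) = 330000 × 0.3356 = 110700 km².
True area of district: 210000 × cos²(13.3°) = 210000 × 0.9471 = 198900 km².
Ratio = 110700 / 198900 ≈ 0.557.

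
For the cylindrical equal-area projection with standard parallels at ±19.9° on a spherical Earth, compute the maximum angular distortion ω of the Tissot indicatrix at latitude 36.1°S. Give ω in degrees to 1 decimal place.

17.3°

Cylindrical equal-area (φ₀ = 19.9°): h = cos φ / cos 19.9° along meridians, k = cos 19.9° / cos φ along parallels; h·k = 1.
At 36.1°: h = 0.8593, k = 1.164; principal scales a = 1.164, b = 0.8593.
sin(ω/2) = (a − b)/(a + b) = 0.3044/2.023 = 0.1505, so ω = 2 arcsin(0.1505) ≈ 17.3°.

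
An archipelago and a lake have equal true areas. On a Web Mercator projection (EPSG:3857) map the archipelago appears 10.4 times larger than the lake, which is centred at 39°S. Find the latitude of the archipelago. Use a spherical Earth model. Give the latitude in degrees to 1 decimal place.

76.1°

Mercator areal scale is sec²φ, so apparent-area ratio = sec²φ₁ / sec²φ₂ = cos²φ₂ / cos²φ₁.
cos²φ₂ / cos²φ₁ = 10.4  ⇒  cos φ₁ = cos 39° / √10.4 = 0.7771/3.225 = 0.2410.
φ₁ = arccos(0.2410) ≈ 76.1°.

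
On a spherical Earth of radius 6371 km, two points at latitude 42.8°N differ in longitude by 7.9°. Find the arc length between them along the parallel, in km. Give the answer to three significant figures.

Arc length along a parallel = R cos φ · Δλ (with Δλ in radians).
= 6371 × cos 42.8° × (7.9° × π/180) = 6371 × 0.7337 × 0.1379 ≈ 645 km.

645 km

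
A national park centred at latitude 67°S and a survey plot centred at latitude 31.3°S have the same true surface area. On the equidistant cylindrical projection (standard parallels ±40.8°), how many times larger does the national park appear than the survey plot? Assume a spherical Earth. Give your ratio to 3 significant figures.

The equidistant cylindrical projection with φ₀ = 40.8° has h = 1 (meridians true) and k = cos φ₀ / cos φ along parallels.
Areal scale at 67°: h·k = 1.000 × 1.937 = 1.937.
Areal scale at 31.3°: h·k = 1.000 × 0.8859 = 0.8859.
Ratio = 1.937/0.8859 ≈ 2.19.

2.19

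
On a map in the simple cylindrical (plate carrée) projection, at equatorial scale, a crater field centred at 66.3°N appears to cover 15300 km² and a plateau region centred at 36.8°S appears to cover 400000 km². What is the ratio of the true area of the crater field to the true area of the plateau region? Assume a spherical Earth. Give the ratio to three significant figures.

On the plate carrée, areal scale = h·k = 1 × sec φ, so true area = apparent × cos φ.
True area of crater field: 15300 × cos(66.3°) = 15300 × 0.4019 = 6150 km².
True area of plateau region: 400000 × cos(36.8°) = 400000 × 0.8007 = 320300 km².
Ratio = 6150 / 320300 ≈ 0.0192.

0.0192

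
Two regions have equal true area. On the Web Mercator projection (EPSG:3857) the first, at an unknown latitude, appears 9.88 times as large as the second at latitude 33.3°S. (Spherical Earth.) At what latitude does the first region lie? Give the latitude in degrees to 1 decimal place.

74.6°

Mercator areal scale is sec²φ, so apparent-area ratio = sec²φ₁ / sec²φ₂ = cos²φ₂ / cos²φ₁.
cos²φ₂ / cos²φ₁ = 9.88  ⇒  cos φ₁ = cos 33.3° / √9.88 = 0.8358/3.143 = 0.2659.
φ₁ = arccos(0.2659) ≈ 74.6°.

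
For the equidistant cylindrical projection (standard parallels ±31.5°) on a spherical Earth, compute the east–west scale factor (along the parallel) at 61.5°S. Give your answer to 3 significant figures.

In the equirectangular projection with standard parallel φ₀ = 31.5° (x = Rλ cos φ₀, y = Rφ), meridians are true-scale (h = 1) and the parallel scale is k = cos φ₀ / cos φ.
k = cos 31.5° / cos 61.5° = 0.8526/0.4772 = 1.787.

1.79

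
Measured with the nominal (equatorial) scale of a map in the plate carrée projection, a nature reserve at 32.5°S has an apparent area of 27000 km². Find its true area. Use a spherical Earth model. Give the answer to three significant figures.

For the equirectangular projection with φ₀ = 0 (plate carrée), h = 1 along meridians and k = sec φ along parallels.
Areal scale = h·k = 1 × sec φ; at 32.5°, h = 1.000, k = 1.186, so h·k = 1.186.
True area = apparent / (areal scale) = 27000 / 1.186 ≈ 22800 km².

22800 km²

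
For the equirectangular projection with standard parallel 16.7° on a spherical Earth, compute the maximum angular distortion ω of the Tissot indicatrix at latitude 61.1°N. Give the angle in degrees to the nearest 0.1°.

In the equirectangular projection with standard parallel φ₀ = 16.7° (x = Rλ cos φ₀, y = Rφ), meridians are true-scale (h = 1) and the parallel scale is k = cos φ₀ / cos φ.
At 61.1°: h = 1.000, k = 1.982; principal scales a = 1.982, b = 1.000.
sin(ω/2) = (a − b)/(a + b) = 0.9819/2.982 = 0.3293, so ω = 2 arcsin(0.3293) ≈ 38.5°.

38.5°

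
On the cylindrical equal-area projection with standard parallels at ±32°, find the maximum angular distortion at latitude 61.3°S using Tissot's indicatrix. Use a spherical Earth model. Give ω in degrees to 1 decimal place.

A cylindrical equal-area projection with standard parallel φ₀ has meridian scale h = cos φ / cos φ₀ and parallel scale k = cos φ₀ / cos φ (so areas are preserved, h·k = 1).
At 61.3°: h = 0.5663, k = 1.766; principal scales a = 1.766, b = 0.5663.
sin(ω/2) = (a − b)/(a + b) = 1.200/2.332 = 0.5144, so ω = 2 arcsin(0.5144) ≈ 61.9°.

61.9°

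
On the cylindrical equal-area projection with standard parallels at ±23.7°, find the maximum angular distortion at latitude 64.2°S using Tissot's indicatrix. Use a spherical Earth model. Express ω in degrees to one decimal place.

For cylindrical equal-area with standard parallel φ₀, h = cos φ / cos φ₀ and k = cos φ₀ / cos φ, so h·k = 1.
At 64.2°: h = 0.4753, k = 2.104; principal scales a = 2.104, b = 0.4753.
sin(ω/2) = (a − b)/(a + b) = 1.629/2.579 = 0.6314, so ω = 2 arcsin(0.6314) ≈ 78.3°.

78.3°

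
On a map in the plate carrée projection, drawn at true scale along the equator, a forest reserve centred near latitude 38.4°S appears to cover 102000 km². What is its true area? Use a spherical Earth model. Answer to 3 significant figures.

79900 km²

For the equirectangular projection with φ₀ = 0 (plate carrée), h = 1 along meridians and k = sec φ along parallels.
Areal scale = h·k = 1 × sec φ; at 38.4°, h = 1.000, k = 1.276, so h·k = 1.276.
True area = apparent / (areal scale) = 102000 / 1.276 ≈ 79900 km².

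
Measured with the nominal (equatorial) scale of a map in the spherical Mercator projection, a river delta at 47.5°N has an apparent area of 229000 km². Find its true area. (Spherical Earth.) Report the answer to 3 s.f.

Mercator is conformal, so the point scale is isotropic: h = k = sec φ = 1/cos φ.
Areal scale = k² = sec²φ = 1/cos²(47.5°) = 1/0.6756² = 2.191.
True area = apparent / (areal scale) = 229000 / 2.191 ≈ 105000 km².

105000 km²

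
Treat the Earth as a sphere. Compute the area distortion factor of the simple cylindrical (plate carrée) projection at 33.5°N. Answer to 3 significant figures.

Plate carrée maps x = Rλ, y = Rφ. The meridian scale is h = 1 and the parallel scale is k = 1/cos φ = sec φ.
Areal scale = h·k = 1 × sec φ; at 33.5°, h = 1.000, k = 1.199, so h·k = 1.199.

1.20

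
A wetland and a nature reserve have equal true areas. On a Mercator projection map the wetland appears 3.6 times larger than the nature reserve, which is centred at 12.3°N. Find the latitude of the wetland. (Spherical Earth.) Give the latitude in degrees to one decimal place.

59.0°

On Mercator, (apparent₁)/(apparent₂) = sec²φ₁ / sec²φ₂ when true areas are equal.
cos²φ₂ / cos²φ₁ = 3.6  ⇒  cos φ₁ = cos 12.3° / √3.6 = 0.9770/1.897 = 0.5149.
φ₁ = arccos(0.5149) ≈ 59.0°.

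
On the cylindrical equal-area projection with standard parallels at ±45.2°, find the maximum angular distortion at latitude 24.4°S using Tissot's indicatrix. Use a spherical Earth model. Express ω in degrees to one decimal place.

Cylindrical equal-area (φ₀ = 45.2°): h = cos φ / cos 45.2° along meridians, k = cos 45.2° / cos φ along parallels; h·k = 1.
At 24.4°: h = 1.292, k = 0.7737; principal scales a = 1.292, b = 0.7737.
sin(ω/2) = (a − b)/(a + b) = 0.5187/2.066 = 0.2510, so ω = 2 arcsin(0.2510) ≈ 29.1°.

29.1°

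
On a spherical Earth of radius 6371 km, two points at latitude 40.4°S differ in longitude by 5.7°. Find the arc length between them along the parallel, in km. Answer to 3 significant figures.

Arc length along a parallel = R cos φ · Δλ (with Δλ in radians).
= 6371 × cos 40.4° × (5.7° × π/180) = 6371 × 0.7615 × 0.09948 ≈ 483 km.

483 km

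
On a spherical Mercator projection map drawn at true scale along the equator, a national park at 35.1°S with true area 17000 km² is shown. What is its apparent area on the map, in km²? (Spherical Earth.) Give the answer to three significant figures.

The Mercator projection is conformal; its linear scale factor is the same in every direction and equals sec φ = 1/cos φ.
Areal scale = k² = sec²φ = 1/cos²(35.1°) = 1/0.8181² = 1.494.
Apparent area = 17000 × 1.494 ≈ 25400 km².

25400 km²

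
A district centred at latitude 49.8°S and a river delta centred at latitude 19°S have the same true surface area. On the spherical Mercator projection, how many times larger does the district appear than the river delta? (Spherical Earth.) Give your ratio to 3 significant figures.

2.15

Mercator areal scale is sec²φ.
At 49.8°: sec²(49.8°) = 1/0.6455² = 2.400.
At 19°: sec²(19°) = 1/0.9455² = 1.119.
Ratio = 2.400/1.119 = cos²(19°)/cos²(49.8°) ≈ 2.15.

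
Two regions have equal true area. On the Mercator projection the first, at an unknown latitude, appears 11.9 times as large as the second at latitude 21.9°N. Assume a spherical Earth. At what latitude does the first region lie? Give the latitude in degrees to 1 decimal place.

Mercator areal scale is sec²φ, so apparent-area ratio = sec²φ₁ / sec²φ₂ = cos²φ₂ / cos²φ₁.
cos²φ₂ / cos²φ₁ = 11.9  ⇒  cos φ₁ = cos 21.9° / √11.9 = 0.9278/3.450 = 0.2690.
φ₁ = arccos(0.2690) ≈ 74.4°.

74.4°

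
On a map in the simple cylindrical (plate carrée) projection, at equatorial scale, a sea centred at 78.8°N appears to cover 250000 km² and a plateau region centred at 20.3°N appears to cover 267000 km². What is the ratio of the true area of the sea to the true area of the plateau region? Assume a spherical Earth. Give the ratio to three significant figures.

0.194

Plate carrée has h = 1 and k = sec φ, giving areal scale sec φ; true area = (apparent area) · cos φ.
True area of sea: 250000 × cos(78.8°) = 250000 × 0.1942 = 48560 km².
True area of plateau region: 267000 × cos(20.3°) = 267000 × 0.9379 = 250400 km².
Ratio = 48560 / 250400 ≈ 0.194.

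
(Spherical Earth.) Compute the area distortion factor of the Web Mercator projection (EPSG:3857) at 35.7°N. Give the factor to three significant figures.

1.52

Mercator is conformal, so the point scale is isotropic: h = k = sec φ = 1/cos φ.
Areal scale = k² = sec²φ = 1/cos²(35.7°) = 1/0.8121² = 1.516.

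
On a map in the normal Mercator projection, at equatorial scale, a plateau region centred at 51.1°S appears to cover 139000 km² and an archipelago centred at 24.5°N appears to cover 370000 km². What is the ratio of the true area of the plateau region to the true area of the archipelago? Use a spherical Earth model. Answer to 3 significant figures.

Since Mercator area scale is 1/cos²φ, the true area equals the apparent area multiplied by cos²φ.
True area of plateau region: 139000 × cos²(51.1°) = 139000 × 0.3943 = 54810 km².
True area of archipelago: 370000 × cos²(24.5°) = 370000 × 0.8280 = 306400 km².
Ratio = 54810 / 306400 ≈ 0.179.

0.179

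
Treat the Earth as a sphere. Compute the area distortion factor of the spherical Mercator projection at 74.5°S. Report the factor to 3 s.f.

The Mercator projection is conformal; its linear scale factor is the same in every direction and equals sec φ = 1/cos φ.
Areal scale = k² = sec²φ = 1/cos²(74.5°) = 1/0.2672² = 14.00.

14.0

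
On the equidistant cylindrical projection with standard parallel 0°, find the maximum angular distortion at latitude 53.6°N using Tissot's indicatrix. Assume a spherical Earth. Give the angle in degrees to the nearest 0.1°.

29.6°

Plate carrée maps x = Rλ, y = Rφ. The meridian scale is h = 1 and the parallel scale is k = 1/cos φ = sec φ.
At 53.6°: h = 1.000, k = 1.685; principal scales a = 1.685, b = 1.000.
sin(ω/2) = (a − b)/(a + b) = 0.6852/2.685 = 0.2552, so ω = 2 arcsin(0.2552) ≈ 29.6°.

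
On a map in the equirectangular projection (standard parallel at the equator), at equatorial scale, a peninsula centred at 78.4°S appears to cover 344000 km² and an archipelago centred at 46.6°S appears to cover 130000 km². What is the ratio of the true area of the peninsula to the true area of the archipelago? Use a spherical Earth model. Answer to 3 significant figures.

0.774

Plate carrée has h = 1 and k = sec φ, giving areal scale sec φ; true area = (apparent area) · cos φ.
True area of peninsula: 344000 × cos(78.4°) = 344000 × 0.2011 = 69170 km².
True area of archipelago: 130000 × cos(46.6°) = 130000 × 0.6871 = 89320 km².
Ratio = 69170 / 89320 ≈ 0.774.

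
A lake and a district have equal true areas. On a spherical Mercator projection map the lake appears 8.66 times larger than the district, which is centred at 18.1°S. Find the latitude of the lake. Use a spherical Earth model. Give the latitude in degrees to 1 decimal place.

On Mercator, (apparent₁)/(apparent₂) = sec²φ₁ / sec²φ₂ when true areas are equal.
cos²φ₂ / cos²φ₁ = 8.66  ⇒  cos φ₁ = cos 18.1° / √8.66 = 0.9505/2.943 = 0.3230.
φ₁ = arccos(0.3230) ≈ 71.2°.

71.2°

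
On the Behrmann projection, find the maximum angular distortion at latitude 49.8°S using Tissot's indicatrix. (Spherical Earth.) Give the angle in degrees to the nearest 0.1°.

Behrmann is a cylindrical equal-area projection with standard parallels at ±30°. For cylindrical equal-area with standard parallel φ₀, h = cos φ / cos φ₀ and k = cos φ₀ / cos φ, so h·k = 1.
At 49.8°: h = 0.7453, k = 1.342; principal scales a = 1.342, b = 0.7453.
sin(ω/2) = (a − b)/(a + b) = 0.5964/2.087 = 0.2858, so ω = 2 arcsin(0.2858) ≈ 33.2°.

33.2°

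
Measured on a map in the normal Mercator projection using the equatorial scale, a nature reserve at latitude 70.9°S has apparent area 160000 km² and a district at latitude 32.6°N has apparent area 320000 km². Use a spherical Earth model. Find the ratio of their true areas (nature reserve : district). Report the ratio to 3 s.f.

0.0754

Since Mercator area scale is 1/cos²φ, the true area equals the apparent area multiplied by cos²φ.
True area of nature reserve: 160000 × cos²(70.9°) = 160000 × 0.1071 = 17130 km².
True area of district: 320000 × cos²(32.6°) = 320000 × 0.7097 = 227100 km².
Ratio = 17130 / 227100 ≈ 0.0754.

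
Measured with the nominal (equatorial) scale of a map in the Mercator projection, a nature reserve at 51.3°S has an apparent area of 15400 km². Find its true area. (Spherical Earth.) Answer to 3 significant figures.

6020 km²

The Mercator projection is conformal; its linear scale factor is the same in every direction and equals sec φ = 1/cos φ.
Areal scale = k² = sec²φ = 1/cos²(51.3°) = 1/0.6252² = 2.558.
True area = apparent / (areal scale) = 15400 / 2.558 ≈ 6020 km².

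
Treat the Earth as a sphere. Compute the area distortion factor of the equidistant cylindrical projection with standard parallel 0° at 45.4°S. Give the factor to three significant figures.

1.42

For the equirectangular projection with φ₀ = 0 (plate carrée), h = 1 along meridians and k = sec φ along parallels.
Areal scale = h·k = 1 × sec φ; at 45.4°, h = 1.000, k = 1.424, so h·k = 1.424.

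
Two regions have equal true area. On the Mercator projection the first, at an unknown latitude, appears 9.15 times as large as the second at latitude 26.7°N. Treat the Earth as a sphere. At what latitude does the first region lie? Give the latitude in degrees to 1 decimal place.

72.8°

Mercator areal scale is sec²φ, so apparent-area ratio = sec²φ₁ / sec²φ₂ = cos²φ₂ / cos²φ₁.
cos²φ₂ / cos²φ₁ = 9.15  ⇒  cos φ₁ = cos 26.7° / √9.15 = 0.8934/3.025 = 0.2953.
φ₁ = arccos(0.2953) ≈ 72.8°.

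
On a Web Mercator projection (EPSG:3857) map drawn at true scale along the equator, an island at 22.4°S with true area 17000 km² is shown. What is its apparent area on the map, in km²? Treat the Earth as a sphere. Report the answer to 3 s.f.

19900 km²

Mercator is conformal, so the point scale is isotropic: h = k = sec φ = 1/cos φ.
Areal scale = k² = sec²φ = 1/cos²(22.4°) = 1/0.9245² = 1.170.
Apparent area = 17000 × 1.170 ≈ 19900 km².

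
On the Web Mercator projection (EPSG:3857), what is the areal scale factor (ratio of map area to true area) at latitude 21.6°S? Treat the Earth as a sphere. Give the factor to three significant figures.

Mercator is conformal, so the point scale is isotropic: h = k = sec φ = 1/cos φ.
Areal scale = k² = sec²φ = 1/cos²(21.6°) = 1/0.9298² = 1.157.

1.16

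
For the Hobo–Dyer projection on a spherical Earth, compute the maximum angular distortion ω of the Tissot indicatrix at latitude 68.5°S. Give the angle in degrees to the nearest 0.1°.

80.8°

Hobo–Dyer is a cylindrical equal-area projection with standard parallels at ±37.5°. A cylindrical equal-area projection with standard parallel φ₀ has meridian scale h = cos φ / cos φ₀ and parallel scale k = cos φ₀ / cos φ (so areas are preserved, h·k = 1).
At 68.5°: h = 0.4620, k = 2.165; principal scales a = 2.165, b = 0.4620.
sin(ω/2) = (a − b)/(a + b) = 1.703/2.627 = 0.6482, so ω = 2 arcsin(0.6482) ≈ 80.8°.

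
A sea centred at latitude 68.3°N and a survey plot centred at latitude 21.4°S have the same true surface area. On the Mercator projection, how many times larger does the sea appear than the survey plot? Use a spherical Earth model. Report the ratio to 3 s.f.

Mercator areal scale is sec²φ.
At 68.3°: sec²(68.3°) = 1/0.3697² = 7.315.
At 21.4°: sec²(21.4°) = 1/0.9311² = 1.154.
Ratio = 7.315/1.154 = cos²(21.4°)/cos²(68.3°) ≈ 6.34.

6.34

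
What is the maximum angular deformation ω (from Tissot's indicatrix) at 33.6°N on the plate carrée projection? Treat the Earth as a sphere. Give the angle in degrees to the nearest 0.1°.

10.5°

In the plate carrée (x = Rλ, y = Rφ), meridians are true-scale (h = 1) and parallels are stretched by k = sec φ.
At 33.6°: h = 1.000, k = 1.201; principal scales a = 1.201, b = 1.000.
sin(ω/2) = (a − b)/(a + b) = 0.2006/2.201 = 0.09115, so ω = 2 arcsin(0.09115) ≈ 10.5°.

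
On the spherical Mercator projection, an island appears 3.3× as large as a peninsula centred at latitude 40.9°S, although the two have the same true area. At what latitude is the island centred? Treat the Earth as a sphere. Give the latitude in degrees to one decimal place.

On Mercator, (apparent₁)/(apparent₂) = sec²φ₁ / sec²φ₂ when true areas are equal.
cos²φ₂ / cos²φ₁ = 3.3  ⇒  cos φ₁ = cos 40.9° / √3.3 = 0.7559/1.817 = 0.4161.
φ₁ = arccos(0.4161) ≈ 65.4°.

65.4°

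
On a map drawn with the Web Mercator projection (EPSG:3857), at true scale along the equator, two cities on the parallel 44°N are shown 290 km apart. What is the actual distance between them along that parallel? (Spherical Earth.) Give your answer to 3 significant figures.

209 km

Mercator is conformal, so the point scale is isotropic: h = k = sec φ = 1/cos φ.
Along the parallel at 44°, map distances are exaggerated by k = sec 44° = 1.390.
True distance = 290 / 1.390 = 290 × cos 44° ≈ 209 km.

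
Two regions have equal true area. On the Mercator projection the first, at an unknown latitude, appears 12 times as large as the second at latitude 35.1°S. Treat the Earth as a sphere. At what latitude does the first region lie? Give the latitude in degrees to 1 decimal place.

For equal true areas on Mercator, apparent areas scale as sec²φ, so the ratio is cos²φ₂ / cos²φ₁.
cos²φ₂ / cos²φ₁ = 12  ⇒  cos φ₁ = cos 35.1° / √12 = 0.8181/3.464 = 0.2362.
φ₁ = arccos(0.2362) ≈ 76.3°.

76.3°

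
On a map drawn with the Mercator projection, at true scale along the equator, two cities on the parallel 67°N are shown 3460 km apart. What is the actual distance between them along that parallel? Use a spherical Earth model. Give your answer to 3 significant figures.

1350 km

The Mercator projection is conformal; its linear scale factor is the same in every direction and equals sec φ = 1/cos φ.
Along the parallel at 67°, map distances are exaggerated by k = sec 67° = 2.559.
True distance = 3460 / 2.559 = 3460 × cos 67° ≈ 1350 km.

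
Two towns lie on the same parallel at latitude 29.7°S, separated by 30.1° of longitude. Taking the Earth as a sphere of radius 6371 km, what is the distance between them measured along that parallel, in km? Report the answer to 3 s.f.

2910 km

Arc length along a parallel = R cos φ · Δλ (with Δλ in radians).
= 6371 × cos 29.7° × (30.1° × π/180) = 6371 × 0.8686 × 0.5253 ≈ 2910 km.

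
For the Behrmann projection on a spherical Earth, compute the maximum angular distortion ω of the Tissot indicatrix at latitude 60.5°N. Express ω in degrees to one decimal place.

61.5°

Behrmann is a cylindrical equal-area projection with standard parallels at ±30°. A cylindrical equal-area projection with standard parallel φ₀ has meridian scale h = cos φ / cos φ₀ and parallel scale k = cos φ₀ / cos φ (so areas are preserved, h·k = 1).
At 60.5°: h = 0.5686, k = 1.759; principal scales a = 1.759, b = 0.5686.
sin(ω/2) = (a − b)/(a + b) = 1.190/2.327 = 0.5114, so ω = 2 arcsin(0.5114) ≈ 61.5°.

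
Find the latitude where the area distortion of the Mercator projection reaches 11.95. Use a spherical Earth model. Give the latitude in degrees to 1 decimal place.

Mercator areal scale is sec²φ.
sec²φ = 11.95  ⇒  cos²φ = 0.08368  ⇒  cos φ = 0.2893.
φ = arccos(0.2893) ≈ 73.2°.

73.2°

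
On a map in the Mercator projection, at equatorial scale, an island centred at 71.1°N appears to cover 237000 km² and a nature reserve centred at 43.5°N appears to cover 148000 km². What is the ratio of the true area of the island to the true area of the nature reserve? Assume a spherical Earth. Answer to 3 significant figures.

Since Mercator area scale is 1/cos²φ, the true area equals the apparent area multiplied by cos²φ.
True area of island: 237000 × cos²(71.1°) = 237000 × 0.1049 = 24870 km².
True area of nature reserve: 148000 × cos²(43.5°) = 148000 × 0.5262 = 77870 km².
Ratio = 24870 / 77870 ≈ 0.319.

0.319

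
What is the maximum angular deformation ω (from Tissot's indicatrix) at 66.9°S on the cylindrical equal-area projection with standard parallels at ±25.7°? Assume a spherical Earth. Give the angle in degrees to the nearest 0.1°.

Cylindrical equal-area (φ₀ = 25.7°): h = cos φ / cos 25.7° along meridians, k = cos 25.7° / cos φ along parallels; h·k = 1.
At 66.9°: h = 0.4354, k = 2.297; principal scales a = 2.297, b = 0.4354.
sin(ω/2) = (a − b)/(a + b) = 1.861/2.732 = 0.6813, so ω = 2 arcsin(0.6813) ≈ 85.9°.

85.9°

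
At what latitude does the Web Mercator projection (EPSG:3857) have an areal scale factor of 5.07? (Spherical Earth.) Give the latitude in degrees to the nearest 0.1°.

Mercator areal scale is sec²φ.
sec²φ = 5.07  ⇒  cos²φ = 0.1972  ⇒  cos φ = 0.4441.
φ = arccos(0.4441) ≈ 63.6°.

63.6°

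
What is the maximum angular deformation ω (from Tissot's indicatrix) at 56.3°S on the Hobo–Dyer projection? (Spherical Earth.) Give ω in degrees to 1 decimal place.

40.1°

Hobo–Dyer is a cylindrical equal-area projection with standard parallels at ±37.5°. A cylindrical equal-area projection with standard parallel φ₀ has meridian scale h = cos φ / cos φ₀ and parallel scale k = cos φ₀ / cos φ (so areas are preserved, h·k = 1).
At 56.3°: h = 0.6994, k = 1.430; principal scales a = 1.430, b = 0.6994.
sin(ω/2) = (a − b)/(a + b) = 0.7305/2.129 = 0.3431, so ω = 2 arcsin(0.3431) ≈ 40.1°.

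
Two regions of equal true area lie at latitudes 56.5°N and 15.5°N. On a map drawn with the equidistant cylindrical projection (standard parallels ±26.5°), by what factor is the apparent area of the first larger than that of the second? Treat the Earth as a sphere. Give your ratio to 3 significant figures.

1.75

With standard parallel φ₀ = 26.5°, the equirectangular projection gives x = Rλ cos φ₀, y = Rφ, so h = 1 and k = cos 26.5° / cos φ.
Areal scale at 56.5°: h·k = 1.000 × 1.621 = 1.621.
Areal scale at 15.5°: h·k = 1.000 × 0.9287 = 0.9287.
Ratio = 1.621/0.9287 ≈ 1.75.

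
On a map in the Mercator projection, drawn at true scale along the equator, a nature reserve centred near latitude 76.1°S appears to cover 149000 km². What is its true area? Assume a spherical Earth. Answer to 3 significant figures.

Mercator is conformal, so the point scale is isotropic: h = k = sec φ = 1/cos φ.
Areal scale = k² = sec²φ = 1/cos²(76.1°) = 1/0.2402² = 17.33.
True area = apparent / (areal scale) = 149000 / 17.33 ≈ 8600 km².

8600 km²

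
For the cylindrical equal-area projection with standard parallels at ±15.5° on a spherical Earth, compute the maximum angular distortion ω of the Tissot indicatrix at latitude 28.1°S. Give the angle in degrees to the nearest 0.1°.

For cylindrical equal-area with standard parallel φ₀, h = cos φ / cos φ₀ and k = cos φ₀ / cos φ, so h·k = 1.
At 28.1°: h = 0.9154, k = 1.092; principal scales a = 1.092, b = 0.9154.
sin(ω/2) = (a − b)/(a + b) = 0.1770/2.008 = 0.08814, so ω = 2 arcsin(0.08814) ≈ 10.1°.

10.1°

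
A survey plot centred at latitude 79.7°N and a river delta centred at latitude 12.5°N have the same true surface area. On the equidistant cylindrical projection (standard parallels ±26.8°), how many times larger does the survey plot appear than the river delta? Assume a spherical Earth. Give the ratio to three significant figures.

5.46

The equidistant cylindrical projection with φ₀ = 26.8° has h = 1 (meridians true) and k = cos φ₀ / cos φ along parallels.
Areal scale at 79.7°: h·k = 1.000 × 4.992 = 4.992.
Areal scale at 12.5°: h·k = 1.000 × 0.9143 = 0.9143.
Ratio = 4.992/0.9143 ≈ 5.46.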